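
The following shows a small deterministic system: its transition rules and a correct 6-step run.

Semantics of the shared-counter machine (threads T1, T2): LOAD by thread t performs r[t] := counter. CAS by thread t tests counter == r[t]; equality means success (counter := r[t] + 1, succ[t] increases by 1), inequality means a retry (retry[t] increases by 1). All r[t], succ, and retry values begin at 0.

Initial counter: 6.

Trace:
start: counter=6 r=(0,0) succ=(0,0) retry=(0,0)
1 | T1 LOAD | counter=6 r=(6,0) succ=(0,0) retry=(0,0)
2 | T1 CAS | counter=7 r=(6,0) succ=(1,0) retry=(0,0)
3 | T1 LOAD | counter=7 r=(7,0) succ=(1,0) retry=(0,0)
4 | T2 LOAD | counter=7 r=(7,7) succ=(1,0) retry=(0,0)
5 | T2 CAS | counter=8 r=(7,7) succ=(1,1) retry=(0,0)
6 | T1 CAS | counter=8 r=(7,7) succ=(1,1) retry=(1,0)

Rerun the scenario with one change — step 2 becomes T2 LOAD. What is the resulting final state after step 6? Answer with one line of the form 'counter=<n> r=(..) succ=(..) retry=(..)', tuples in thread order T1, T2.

(re-executing from step 2 with the substitution; state before step 2: counter=6 r=(6,0) succ=(0,0) retry=(0,0))
2 | T2 LOAD | counter=6 r=(6,6) succ=(0,0) retry=(0,0)
3 | T1 LOAD | counter=6 r=(6,6) succ=(0,0) retry=(0,0)
4 | T2 LOAD | counter=6 r=(6,6) succ=(0,0) retry=(0,0)
5 | T2 CAS | counter=7 r=(6,6) succ=(0,1) retry=(0,0)
6 | T1 CAS | counter=7 r=(6,6) succ=(0,1) retry=(1,0)

counter=7 r=(6,6) succ=(0,1) retry=(1,0)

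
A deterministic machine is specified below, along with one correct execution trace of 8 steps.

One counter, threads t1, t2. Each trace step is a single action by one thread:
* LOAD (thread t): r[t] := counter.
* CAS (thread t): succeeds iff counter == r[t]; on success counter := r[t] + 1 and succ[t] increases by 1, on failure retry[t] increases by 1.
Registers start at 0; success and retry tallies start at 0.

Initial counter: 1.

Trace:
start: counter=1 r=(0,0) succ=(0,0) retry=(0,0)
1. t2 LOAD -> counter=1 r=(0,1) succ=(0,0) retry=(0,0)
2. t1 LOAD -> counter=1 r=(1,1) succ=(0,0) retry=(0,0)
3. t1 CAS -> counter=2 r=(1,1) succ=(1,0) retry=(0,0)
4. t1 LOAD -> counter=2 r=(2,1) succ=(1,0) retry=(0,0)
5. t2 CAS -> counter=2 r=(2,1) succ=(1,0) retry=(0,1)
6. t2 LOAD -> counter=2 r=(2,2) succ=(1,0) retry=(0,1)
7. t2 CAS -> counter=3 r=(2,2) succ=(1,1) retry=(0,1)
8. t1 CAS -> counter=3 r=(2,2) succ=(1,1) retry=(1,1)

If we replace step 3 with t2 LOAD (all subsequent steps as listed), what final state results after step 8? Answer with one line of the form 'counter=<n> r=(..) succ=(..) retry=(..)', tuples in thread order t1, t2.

(re-executing from step 3 with the substitution; state before step 3: counter=1 r=(1,1) succ=(0,0) retry=(0,0))
3. t2 LOAD -> counter=1 r=(1,1) succ=(0,0) retry=(0,0)
4. t1 LOAD -> counter=1 r=(1,1) succ=(0,0) retry=(0,0)
5. t2 CAS -> counter=2 r=(1,1) succ=(0,1) retry=(0,0)
6. t2 LOAD -> counter=2 r=(1,2) succ=(0,1) retry=(0,0)
7. t2 CAS -> counter=3 r=(1,2) succ=(0,2) retry=(0,0)
8. t1 CAS -> counter=3 r=(1,2) succ=(0,2) retry=(1,0)

counter=3 r=(1,2) succ=(0,2) retry=(1,0)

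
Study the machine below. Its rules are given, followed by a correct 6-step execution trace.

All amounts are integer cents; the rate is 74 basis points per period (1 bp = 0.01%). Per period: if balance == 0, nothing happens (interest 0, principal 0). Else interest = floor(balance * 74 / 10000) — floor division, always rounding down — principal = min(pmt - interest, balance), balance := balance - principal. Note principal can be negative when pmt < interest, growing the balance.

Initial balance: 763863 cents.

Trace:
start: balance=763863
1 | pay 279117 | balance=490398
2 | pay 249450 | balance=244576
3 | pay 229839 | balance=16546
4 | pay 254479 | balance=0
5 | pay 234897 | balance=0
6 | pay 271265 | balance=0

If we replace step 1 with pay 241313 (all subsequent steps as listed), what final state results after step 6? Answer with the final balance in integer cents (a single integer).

(re-executing from step 1 with the substitution; state before step 1: balance=763863)
1 | pay 241313 | balance=528202
2 | pay 249450 | balance=282660
3 | pay 229839 | balance=54912
4 | pay 254479 | balance=0
5 | pay 234897 | balance=0
6 | pay 271265 | balance=0

0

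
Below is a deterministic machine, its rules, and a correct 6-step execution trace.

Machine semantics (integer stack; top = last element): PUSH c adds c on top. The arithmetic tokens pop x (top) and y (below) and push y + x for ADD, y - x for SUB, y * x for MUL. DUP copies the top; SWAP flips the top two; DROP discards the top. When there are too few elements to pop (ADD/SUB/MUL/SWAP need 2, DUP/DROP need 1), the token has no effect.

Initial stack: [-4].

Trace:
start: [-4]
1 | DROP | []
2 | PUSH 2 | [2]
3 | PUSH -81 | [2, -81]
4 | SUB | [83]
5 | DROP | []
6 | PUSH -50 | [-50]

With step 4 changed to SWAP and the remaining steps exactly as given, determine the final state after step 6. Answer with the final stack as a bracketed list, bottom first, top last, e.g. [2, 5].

(re-executing from step 4 with the substitution; state before step 4: [2, -81])
4 | SWAP | [-81, 2]
5 | DROP | [-81]
6 | PUSH -50 | [-81, -50]

[-81, -50]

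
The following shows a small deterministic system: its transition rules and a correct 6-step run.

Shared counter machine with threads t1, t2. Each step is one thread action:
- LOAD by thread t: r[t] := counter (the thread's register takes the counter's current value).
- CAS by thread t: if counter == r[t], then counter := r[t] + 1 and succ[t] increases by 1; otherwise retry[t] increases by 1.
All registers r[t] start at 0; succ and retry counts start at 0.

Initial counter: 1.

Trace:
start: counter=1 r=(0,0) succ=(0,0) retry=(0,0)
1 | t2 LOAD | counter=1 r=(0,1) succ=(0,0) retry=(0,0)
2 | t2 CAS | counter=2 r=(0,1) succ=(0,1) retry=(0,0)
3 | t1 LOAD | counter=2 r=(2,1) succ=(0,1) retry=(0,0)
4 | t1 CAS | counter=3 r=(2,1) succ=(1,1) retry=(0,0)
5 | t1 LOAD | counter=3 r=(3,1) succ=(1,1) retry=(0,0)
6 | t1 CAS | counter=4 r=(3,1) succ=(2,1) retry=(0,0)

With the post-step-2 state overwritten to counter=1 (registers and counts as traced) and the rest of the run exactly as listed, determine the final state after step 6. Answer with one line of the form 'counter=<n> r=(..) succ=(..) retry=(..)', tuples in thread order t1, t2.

state after step 2 := counter=1 r=(0,1) succ=(0,1) retry=(0,0)
3 | t1 LOAD | counter=1 r=(1,1) succ=(0,1) retry=(0,0)
4 | t1 CAS | counter=2 r=(1,1) succ=(1,1) retry=(0,0)
5 | t1 LOAD | counter=2 r=(2,1) succ=(1,1) retry=(0,0)
6 | t1 CAS | counter=3 r=(2,1) succ=(2,1) retry=(0,0)

counter=3 r=(2,1) succ=(2,1) retry=(0,0)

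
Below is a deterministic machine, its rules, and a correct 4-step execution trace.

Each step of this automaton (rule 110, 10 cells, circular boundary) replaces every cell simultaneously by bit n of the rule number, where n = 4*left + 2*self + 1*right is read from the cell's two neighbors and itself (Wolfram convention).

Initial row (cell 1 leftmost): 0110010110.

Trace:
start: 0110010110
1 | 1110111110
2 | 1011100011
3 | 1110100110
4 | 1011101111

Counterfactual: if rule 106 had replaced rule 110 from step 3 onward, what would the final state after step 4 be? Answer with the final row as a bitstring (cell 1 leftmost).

(re-executing steps 3..4 under rule 106; state before step 3: 1011100011)
3 | 1110100110
4 | 1011001111

1011001111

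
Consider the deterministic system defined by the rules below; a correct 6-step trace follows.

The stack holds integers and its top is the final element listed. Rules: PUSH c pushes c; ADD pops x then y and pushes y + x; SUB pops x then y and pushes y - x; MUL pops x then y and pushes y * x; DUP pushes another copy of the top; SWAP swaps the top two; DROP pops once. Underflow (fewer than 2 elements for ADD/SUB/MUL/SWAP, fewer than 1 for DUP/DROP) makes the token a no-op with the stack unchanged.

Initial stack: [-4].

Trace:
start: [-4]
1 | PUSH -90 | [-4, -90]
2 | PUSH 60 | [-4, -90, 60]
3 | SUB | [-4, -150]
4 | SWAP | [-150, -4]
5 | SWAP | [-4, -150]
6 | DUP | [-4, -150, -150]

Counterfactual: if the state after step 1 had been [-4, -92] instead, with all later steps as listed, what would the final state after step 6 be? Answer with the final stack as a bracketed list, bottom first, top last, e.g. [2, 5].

[-4, -152, -152]

state after step 1 := [-4, -92]
2 | PUSH 60 | [-4, -92, 60]
3 | SUB | [-4, -152]
4 | SWAP | [-152, -4]
5 | SWAP | [-4, -152]
6 | DUP | [-4, -152, -152]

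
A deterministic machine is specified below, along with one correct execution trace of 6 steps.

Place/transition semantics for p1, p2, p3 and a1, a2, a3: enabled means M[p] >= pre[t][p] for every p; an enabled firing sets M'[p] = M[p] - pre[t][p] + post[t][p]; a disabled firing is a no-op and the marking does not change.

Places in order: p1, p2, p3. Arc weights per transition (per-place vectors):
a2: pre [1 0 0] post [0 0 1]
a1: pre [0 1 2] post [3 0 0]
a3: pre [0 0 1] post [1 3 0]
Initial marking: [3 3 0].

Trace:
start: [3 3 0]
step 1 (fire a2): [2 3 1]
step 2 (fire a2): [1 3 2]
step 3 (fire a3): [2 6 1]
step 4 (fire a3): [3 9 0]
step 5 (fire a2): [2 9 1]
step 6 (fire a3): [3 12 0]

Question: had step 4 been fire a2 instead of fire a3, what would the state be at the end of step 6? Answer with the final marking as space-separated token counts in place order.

(re-executing from step 4 with the substitution; state before step 4: [2 6 1])
step 4 (fire a2): [1 6 2]
step 5 (fire a2): [0 6 3]
step 6 (fire a3): [1 9 2]

1 9 2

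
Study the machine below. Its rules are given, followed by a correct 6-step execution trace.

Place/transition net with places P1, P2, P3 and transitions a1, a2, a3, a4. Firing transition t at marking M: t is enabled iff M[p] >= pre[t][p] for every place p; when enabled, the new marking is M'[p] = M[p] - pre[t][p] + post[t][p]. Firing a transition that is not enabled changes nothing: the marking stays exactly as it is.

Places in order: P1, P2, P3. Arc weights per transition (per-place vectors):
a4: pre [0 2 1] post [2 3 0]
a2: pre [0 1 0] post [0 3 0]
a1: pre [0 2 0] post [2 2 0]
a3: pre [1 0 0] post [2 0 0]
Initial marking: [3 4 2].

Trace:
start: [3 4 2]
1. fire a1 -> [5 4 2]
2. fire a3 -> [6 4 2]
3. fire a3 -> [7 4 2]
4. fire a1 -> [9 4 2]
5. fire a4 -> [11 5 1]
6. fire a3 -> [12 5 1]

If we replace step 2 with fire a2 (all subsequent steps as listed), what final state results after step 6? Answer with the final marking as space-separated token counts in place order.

11 7 1

(re-executing from step 2 with the substitution; state before step 2: [5 4 2])
2. fire a2 -> [5 6 2]
3. fire a3 -> [6 6 2]
4. fire a1 -> [8 6 2]
5. fire a4 -> [10 7 1]
6. fire a3 -> [11 7 1]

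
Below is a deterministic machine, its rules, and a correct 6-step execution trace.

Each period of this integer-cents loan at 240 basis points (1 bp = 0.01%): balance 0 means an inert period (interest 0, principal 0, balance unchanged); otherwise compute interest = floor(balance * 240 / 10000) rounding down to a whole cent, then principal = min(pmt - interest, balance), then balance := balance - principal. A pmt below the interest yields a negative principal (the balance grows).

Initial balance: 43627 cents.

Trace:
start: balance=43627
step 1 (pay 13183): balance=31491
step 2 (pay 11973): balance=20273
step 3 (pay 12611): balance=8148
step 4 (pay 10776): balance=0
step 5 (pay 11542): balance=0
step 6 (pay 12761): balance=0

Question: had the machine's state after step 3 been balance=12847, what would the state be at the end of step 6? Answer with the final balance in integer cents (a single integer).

state after step 3 := balance=12847
step 4 (pay 10776): balance=2379
step 5 (pay 11542): balance=0
step 6 (pay 12761): balance=0

0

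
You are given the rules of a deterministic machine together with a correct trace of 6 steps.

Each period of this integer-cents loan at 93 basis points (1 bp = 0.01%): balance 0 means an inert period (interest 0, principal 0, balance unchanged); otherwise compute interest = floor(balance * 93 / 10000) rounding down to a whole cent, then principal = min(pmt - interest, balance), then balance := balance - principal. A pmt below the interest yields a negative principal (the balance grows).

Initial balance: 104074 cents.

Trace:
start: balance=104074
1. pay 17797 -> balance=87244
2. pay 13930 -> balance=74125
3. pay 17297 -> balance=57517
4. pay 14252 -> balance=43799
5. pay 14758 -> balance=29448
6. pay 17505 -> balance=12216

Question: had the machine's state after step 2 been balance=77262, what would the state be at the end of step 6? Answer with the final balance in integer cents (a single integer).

15472

state after step 2 := balance=77262
3. pay 17297 -> balance=60683
4. pay 14252 -> balance=46995
5. pay 14758 -> balance=32674
6. pay 17505 -> balance=15472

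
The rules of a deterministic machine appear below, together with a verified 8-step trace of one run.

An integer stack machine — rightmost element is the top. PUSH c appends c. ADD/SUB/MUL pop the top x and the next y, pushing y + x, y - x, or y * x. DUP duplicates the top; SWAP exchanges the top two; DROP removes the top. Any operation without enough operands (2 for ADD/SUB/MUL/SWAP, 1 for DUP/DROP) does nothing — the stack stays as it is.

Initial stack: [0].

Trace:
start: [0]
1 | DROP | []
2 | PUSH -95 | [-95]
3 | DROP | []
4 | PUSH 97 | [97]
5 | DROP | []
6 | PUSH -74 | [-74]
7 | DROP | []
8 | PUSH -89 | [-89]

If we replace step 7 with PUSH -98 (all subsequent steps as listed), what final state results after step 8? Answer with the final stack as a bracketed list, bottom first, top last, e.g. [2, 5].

[-74, -98, -89]

(re-executing from step 7 with the substitution; state before step 7: [-74])
7 | PUSH -98 | [-74, -98]
8 | PUSH -89 | [-74, -98, -89]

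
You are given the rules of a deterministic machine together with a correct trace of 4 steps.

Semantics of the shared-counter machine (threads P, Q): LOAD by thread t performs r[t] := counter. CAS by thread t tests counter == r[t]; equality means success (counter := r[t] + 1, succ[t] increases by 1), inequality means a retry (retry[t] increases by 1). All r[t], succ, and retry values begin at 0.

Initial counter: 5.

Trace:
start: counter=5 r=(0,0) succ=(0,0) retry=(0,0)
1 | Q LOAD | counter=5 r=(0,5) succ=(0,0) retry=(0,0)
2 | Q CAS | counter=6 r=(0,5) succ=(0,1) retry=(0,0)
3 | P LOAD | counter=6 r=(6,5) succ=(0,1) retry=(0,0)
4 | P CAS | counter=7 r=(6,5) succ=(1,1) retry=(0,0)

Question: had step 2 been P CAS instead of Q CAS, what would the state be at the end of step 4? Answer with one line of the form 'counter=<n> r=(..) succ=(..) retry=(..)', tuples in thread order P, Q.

(re-executing from step 2 with the substitution; state before step 2: counter=5 r=(0,5) succ=(0,0) retry=(0,0))
2 | P CAS | counter=5 r=(0,5) succ=(0,0) retry=(1,0)
3 | P LOAD | counter=5 r=(5,5) succ=(0,0) retry=(1,0)
4 | P CAS | counter=6 r=(5,5) succ=(1,0) retry=(1,0)

counter=6 r=(5,5) succ=(1,0) retry=(1,0)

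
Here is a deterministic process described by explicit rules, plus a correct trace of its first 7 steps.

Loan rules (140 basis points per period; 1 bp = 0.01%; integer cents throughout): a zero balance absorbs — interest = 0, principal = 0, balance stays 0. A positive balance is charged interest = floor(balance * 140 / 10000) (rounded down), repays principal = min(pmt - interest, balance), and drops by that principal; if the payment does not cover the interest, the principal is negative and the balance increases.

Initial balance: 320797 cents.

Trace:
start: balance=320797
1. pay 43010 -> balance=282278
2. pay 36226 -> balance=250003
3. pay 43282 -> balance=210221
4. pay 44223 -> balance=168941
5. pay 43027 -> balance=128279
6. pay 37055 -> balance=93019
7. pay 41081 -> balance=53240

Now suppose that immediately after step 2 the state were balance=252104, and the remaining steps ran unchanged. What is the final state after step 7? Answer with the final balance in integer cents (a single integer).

state after step 2 := balance=252104
3. pay 43282 -> balance=212351
4. pay 44223 -> balance=171100
5. pay 43027 -> balance=130468
6. pay 37055 -> balance=95239
7. pay 41081 -> balance=55491

55491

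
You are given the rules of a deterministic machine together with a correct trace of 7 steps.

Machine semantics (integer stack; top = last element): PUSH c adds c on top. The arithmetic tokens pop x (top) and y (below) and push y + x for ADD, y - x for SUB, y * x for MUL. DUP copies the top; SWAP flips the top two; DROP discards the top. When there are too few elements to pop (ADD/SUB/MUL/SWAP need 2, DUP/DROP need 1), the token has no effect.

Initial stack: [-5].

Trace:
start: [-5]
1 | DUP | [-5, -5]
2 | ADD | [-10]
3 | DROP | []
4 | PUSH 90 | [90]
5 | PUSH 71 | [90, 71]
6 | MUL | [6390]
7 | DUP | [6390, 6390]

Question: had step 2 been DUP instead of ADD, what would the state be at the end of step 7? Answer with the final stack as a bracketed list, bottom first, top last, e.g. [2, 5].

(re-executing from step 2 with the substitution; state before step 2: [-5, -5])
2 | DUP | [-5, -5, -5]
3 | DROP | [-5, -5]
4 | PUSH 90 | [-5, -5, 90]
5 | PUSH 71 | [-5, -5, 90, 71]
6 | MUL | [-5, -5, 6390]
7 | DUP | [-5, -5, 6390, 6390]

[-5, -5, 6390, 6390]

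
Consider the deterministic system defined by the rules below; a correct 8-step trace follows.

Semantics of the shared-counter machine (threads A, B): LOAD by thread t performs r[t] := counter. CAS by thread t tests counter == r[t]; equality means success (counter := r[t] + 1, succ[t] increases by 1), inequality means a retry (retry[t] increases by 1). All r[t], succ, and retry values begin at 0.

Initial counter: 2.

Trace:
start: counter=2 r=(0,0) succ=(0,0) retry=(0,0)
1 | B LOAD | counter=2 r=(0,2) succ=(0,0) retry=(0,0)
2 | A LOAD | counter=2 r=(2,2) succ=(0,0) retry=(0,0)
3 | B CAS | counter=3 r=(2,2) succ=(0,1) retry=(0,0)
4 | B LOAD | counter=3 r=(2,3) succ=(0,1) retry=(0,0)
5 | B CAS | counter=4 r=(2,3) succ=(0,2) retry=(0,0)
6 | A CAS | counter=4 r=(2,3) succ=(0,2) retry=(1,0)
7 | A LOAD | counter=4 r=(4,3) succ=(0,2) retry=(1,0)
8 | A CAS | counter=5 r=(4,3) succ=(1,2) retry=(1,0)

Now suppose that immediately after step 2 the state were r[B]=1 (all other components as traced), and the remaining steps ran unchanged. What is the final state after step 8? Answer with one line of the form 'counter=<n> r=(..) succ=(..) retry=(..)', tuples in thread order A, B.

counter=4 r=(3,2) succ=(1,1) retry=(1,1)

state after step 2 := counter=2 r=(2,1) succ=(0,0) retry=(0,0)
3 | B CAS | counter=2 r=(2,1) succ=(0,0) retry=(0,1)
4 | B LOAD | counter=2 r=(2,2) succ=(0,0) retry=(0,1)
5 | B CAS | counter=3 r=(2,2) succ=(0,1) retry=(0,1)
6 | A CAS | counter=3 r=(2,2) succ=(0,1) retry=(1,1)
7 | A LOAD | counter=3 r=(3,2) succ=(0,1) retry=(1,1)
8 | A CAS | counter=4 r=(3,2) succ=(1,1) retry=(1,1)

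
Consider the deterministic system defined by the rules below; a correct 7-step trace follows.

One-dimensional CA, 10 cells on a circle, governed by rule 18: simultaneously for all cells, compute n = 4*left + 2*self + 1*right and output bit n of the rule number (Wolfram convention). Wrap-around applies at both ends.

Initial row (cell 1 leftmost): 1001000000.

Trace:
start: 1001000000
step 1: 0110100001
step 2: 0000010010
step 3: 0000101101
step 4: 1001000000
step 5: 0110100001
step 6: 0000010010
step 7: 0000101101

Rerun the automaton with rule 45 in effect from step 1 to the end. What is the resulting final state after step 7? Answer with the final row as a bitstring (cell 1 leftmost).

1011111110

(re-executing steps 1..7 under rule 45; state before step 1: 1001000000)
step 1: 1001011110
step 2: 1001110001
step 3: 0001000101
step 4: 0101010111
step 5: 1111111100
step 6: 1000000000
step 7: 1011111110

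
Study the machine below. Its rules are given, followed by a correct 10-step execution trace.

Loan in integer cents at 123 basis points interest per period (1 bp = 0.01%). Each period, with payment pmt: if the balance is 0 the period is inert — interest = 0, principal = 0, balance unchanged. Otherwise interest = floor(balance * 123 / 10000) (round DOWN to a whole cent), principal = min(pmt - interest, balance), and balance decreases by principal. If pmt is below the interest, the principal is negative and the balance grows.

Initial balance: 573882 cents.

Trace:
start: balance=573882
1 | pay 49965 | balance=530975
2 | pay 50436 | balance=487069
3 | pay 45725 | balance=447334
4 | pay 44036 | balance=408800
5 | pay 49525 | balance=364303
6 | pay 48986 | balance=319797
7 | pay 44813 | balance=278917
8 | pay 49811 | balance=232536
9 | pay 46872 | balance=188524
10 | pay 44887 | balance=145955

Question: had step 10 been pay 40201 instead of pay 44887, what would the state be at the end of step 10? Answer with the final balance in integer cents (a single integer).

150641

(re-executing from step 10 with the substitution; state before step 10: balance=188524)
10 | pay 40201 | balance=150641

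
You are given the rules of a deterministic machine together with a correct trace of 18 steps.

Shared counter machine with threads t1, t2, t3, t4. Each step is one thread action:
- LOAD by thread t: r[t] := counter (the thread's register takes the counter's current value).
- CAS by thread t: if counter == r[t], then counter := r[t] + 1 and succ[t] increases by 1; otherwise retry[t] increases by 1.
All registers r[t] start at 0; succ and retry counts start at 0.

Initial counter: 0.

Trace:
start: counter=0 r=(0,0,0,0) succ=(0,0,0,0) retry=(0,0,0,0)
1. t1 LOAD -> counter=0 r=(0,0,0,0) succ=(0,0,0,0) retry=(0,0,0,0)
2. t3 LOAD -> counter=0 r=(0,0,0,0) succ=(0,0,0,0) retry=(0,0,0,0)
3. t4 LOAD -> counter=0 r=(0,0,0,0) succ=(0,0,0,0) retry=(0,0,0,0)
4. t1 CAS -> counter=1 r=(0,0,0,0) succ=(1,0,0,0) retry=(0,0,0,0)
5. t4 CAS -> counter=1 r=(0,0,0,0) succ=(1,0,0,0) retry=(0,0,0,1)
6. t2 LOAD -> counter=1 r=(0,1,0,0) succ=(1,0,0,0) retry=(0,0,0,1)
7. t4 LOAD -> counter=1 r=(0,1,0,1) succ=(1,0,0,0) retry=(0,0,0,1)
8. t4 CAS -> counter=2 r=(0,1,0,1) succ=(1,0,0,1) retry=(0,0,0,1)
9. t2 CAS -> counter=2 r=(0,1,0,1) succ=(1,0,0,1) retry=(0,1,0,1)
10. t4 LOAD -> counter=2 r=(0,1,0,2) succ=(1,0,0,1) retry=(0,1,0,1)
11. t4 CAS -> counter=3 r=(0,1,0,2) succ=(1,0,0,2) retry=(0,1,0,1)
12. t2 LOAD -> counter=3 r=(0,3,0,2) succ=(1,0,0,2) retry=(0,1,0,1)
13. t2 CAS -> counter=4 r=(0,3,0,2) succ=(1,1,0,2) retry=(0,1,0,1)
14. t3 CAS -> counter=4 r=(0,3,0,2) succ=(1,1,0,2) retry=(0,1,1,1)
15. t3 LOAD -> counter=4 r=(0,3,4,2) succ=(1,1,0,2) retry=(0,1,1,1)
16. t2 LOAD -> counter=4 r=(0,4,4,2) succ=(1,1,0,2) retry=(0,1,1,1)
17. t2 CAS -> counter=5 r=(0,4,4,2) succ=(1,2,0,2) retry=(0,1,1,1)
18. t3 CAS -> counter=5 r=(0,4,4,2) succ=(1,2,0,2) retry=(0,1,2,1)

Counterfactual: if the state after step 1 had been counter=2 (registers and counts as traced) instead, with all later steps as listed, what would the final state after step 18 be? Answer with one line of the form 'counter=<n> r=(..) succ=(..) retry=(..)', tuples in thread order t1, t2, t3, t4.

counter=7 r=(0,6,6,4) succ=(0,2,0,3) retry=(1,1,2,0)

state after step 1 := counter=2 r=(0,0,0,0) succ=(0,0,0,0) retry=(0,0,0,0)
2. t3 LOAD -> counter=2 r=(0,0,2,0) succ=(0,0,0,0) retry=(0,0,0,0)
3. t4 LOAD -> counter=2 r=(0,0,2,2) succ=(0,0,0,0) retry=(0,0,0,0)
4. t1 CAS -> counter=2 r=(0,0,2,2) succ=(0,0,0,0) retry=(1,0,0,0)
5. t4 CAS -> counter=3 r=(0,0,2,2) succ=(0,0,0,1) retry=(1,0,0,0)
6. t2 LOAD -> counter=3 r=(0,3,2,2) succ=(0,0,0,1) retry=(1,0,0,0)
7. t4 LOAD -> counter=3 r=(0,3,2,3) succ=(0,0,0,1) retry=(1,0,0,0)
8. t4 CAS -> counter=4 r=(0,3,2,3) succ=(0,0,0,2) retry=(1,0,0,0)
9. t2 CAS -> counter=4 r=(0,3,2,3) succ=(0,0,0,2) retry=(1,1,0,0)
10. t4 LOAD -> counter=4 r=(0,3,2,4) succ=(0,0,0,2) retry=(1,1,0,0)
11. t4 CAS -> counter=5 r=(0,3,2,4) succ=(0,0,0,3) retry=(1,1,0,0)
12. t2 LOAD -> counter=5 r=(0,5,2,4) succ=(0,0,0,3) retry=(1,1,0,0)
13. t2 CAS -> counter=6 r=(0,5,2,4) succ=(0,1,0,3) retry=(1,1,0,0)
14. t3 CAS -> counter=6 r=(0,5,2,4) succ=(0,1,0,3) retry=(1,1,1,0)
15. t3 LOAD -> counter=6 r=(0,5,6,4) succ=(0,1,0,3) retry=(1,1,1,0)
16. t2 LOAD -> counter=6 r=(0,6,6,4) succ=(0,1,0,3) retry=(1,1,1,0)
17. t2 CAS -> counter=7 r=(0,6,6,4) succ=(0,2,0,3) retry=(1,1,1,0)
18. t3 CAS -> counter=7 r=(0,6,6,4) succ=(0,2,0,3) retry=(1,1,2,0)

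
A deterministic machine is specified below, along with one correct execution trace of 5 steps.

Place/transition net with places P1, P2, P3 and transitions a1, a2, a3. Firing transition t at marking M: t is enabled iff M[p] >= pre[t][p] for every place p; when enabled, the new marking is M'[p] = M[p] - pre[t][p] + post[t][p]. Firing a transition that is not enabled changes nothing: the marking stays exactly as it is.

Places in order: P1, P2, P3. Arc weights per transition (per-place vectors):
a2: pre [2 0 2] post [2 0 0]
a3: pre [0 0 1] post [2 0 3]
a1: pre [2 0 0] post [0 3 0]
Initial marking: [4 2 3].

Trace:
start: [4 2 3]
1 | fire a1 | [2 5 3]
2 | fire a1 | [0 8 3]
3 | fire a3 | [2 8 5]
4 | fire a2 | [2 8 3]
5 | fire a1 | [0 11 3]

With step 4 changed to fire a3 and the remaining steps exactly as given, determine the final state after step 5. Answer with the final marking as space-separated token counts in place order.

2 11 7

(re-executing from step 4 with the substitution; state before step 4: [2 8 5])
4 | fire a3 | [4 8 7]
5 | fire a1 | [2 11 7]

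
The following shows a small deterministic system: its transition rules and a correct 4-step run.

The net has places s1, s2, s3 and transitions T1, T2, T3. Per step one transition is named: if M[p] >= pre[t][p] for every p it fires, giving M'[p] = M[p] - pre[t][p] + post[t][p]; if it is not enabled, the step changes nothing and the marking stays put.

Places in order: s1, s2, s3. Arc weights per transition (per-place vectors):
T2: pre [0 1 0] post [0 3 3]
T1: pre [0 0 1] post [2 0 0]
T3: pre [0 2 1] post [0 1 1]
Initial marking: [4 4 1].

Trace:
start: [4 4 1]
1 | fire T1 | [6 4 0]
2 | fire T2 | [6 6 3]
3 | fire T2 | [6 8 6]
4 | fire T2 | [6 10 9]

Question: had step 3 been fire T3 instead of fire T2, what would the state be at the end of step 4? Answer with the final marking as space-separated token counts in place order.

(re-executing from step 3 with the substitution; state before step 3: [6 6 3])
3 | fire T3 | [6 5 3]
4 | fire T2 | [6 7 6]

6 7 6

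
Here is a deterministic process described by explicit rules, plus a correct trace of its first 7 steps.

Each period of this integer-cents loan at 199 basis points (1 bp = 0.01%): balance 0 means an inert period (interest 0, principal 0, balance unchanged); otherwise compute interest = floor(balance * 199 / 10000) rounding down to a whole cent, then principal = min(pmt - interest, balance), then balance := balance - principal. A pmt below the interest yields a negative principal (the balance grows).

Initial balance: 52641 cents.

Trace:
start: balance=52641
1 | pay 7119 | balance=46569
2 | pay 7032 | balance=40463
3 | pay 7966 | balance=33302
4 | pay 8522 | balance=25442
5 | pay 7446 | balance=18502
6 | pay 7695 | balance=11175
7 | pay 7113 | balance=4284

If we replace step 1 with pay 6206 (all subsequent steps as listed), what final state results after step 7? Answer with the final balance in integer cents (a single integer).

5310

(re-executing from step 1 with the substitution; state before step 1: balance=52641)
1 | pay 6206 | balance=47482
2 | pay 7032 | balance=41394
3 | pay 7966 | balance=34251
4 | pay 8522 | balance=26410
5 | pay 7446 | balance=19489
6 | pay 7695 | balance=12181
7 | pay 7113 | balance=5310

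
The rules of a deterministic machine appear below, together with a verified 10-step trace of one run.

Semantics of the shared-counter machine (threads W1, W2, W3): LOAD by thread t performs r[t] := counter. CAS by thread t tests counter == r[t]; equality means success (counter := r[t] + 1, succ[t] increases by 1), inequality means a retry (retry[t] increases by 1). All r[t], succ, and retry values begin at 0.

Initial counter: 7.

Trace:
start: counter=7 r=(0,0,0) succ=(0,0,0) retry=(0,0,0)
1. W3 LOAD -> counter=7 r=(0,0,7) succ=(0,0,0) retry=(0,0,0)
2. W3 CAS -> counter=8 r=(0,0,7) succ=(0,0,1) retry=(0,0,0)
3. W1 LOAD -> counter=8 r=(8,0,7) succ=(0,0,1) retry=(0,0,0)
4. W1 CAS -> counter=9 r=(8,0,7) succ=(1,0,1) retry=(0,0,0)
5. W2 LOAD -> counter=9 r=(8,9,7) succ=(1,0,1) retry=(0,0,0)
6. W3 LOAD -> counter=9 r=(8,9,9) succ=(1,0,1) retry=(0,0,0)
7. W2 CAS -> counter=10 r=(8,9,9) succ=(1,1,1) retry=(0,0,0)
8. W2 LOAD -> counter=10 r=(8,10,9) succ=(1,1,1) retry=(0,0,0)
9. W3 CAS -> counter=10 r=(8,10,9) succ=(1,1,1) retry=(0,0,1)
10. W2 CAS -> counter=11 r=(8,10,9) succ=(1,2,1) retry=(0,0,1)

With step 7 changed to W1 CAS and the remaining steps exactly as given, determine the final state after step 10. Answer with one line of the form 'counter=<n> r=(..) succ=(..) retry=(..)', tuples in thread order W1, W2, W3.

(re-executing from step 7 with the substitution; state before step 7: counter=9 r=(8,9,9) succ=(1,0,1) retry=(0,0,0))
7. W1 CAS -> counter=9 r=(8,9,9) succ=(1,0,1) retry=(1,0,0)
8. W2 LOAD -> counter=9 r=(8,9,9) succ=(1,0,1) retry=(1,0,0)
9. W3 CAS -> counter=10 r=(8,9,9) succ=(1,0,2) retry=(1,0,0)
10. W2 CAS -> counter=10 r=(8,9,9) succ=(1,0,2) retry=(1,1,0)

counter=10 r=(8,9,9) succ=(1,0,2) retry=(1,1,0)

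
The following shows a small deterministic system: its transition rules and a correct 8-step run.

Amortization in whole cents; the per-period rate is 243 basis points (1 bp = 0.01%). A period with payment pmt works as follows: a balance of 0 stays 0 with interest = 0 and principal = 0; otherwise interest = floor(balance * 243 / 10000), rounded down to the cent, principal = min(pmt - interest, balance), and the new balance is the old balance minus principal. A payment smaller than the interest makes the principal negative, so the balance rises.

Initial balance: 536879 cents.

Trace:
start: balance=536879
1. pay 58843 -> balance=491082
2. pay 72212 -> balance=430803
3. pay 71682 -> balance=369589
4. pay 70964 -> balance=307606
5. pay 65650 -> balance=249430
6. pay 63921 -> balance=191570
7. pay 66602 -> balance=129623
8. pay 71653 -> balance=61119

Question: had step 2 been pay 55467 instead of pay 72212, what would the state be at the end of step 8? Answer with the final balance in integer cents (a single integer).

(re-executing from step 2 with the substitution; state before step 2: balance=491082)
2. pay 55467 -> balance=447548
3. pay 71682 -> balance=386741
4. pay 70964 -> balance=325174
5. pay 65650 -> balance=267425
6. pay 63921 -> balance=210002
7. pay 66602 -> balance=148503
8. pay 71653 -> balance=80458

80458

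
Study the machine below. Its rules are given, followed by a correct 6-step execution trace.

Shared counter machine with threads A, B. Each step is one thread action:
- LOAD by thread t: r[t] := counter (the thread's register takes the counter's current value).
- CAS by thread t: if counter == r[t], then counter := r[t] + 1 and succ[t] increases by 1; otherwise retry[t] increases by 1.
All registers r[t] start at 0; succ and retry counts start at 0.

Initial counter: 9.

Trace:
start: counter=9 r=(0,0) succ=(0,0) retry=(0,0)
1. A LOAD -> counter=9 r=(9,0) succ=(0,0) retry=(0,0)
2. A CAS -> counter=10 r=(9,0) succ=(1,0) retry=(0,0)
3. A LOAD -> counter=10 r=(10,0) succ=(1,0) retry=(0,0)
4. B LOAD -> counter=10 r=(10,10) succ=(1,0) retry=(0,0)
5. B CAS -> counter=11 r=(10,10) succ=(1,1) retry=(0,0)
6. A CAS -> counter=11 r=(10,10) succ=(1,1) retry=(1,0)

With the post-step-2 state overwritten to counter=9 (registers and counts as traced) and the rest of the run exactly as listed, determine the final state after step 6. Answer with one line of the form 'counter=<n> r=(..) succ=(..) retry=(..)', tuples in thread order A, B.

state after step 2 := counter=9 r=(9,0) succ=(1,0) retry=(0,0)
3. A LOAD -> counter=9 r=(9,0) succ=(1,0) retry=(0,0)
4. B LOAD -> counter=9 r=(9,9) succ=(1,0) retry=(0,0)
5. B CAS -> counter=10 r=(9,9) succ=(1,1) retry=(0,0)
6. A CAS -> counter=10 r=(9,9) succ=(1,1) retry=(1,0)

counter=10 r=(9,9) succ=(1,1) retry=(1,0)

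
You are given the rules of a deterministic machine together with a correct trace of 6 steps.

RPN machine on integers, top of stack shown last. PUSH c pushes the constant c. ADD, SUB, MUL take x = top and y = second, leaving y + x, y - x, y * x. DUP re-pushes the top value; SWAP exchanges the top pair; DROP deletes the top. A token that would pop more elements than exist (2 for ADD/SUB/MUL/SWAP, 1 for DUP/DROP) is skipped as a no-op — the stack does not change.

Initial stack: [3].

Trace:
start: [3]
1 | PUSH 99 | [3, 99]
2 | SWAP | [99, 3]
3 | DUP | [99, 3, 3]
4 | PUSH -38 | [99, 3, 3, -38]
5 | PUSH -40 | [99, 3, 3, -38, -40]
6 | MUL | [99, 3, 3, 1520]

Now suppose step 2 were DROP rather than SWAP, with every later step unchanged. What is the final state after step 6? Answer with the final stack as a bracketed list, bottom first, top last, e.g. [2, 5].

(re-executing from step 2 with the substitution; state before step 2: [3, 99])
2 | DROP | [3]
3 | DUP | [3, 3]
4 | PUSH -38 | [3, 3, -38]
5 | PUSH -40 | [3, 3, -38, -40]
6 | MUL | [3, 3, 1520]

[3, 3, 1520]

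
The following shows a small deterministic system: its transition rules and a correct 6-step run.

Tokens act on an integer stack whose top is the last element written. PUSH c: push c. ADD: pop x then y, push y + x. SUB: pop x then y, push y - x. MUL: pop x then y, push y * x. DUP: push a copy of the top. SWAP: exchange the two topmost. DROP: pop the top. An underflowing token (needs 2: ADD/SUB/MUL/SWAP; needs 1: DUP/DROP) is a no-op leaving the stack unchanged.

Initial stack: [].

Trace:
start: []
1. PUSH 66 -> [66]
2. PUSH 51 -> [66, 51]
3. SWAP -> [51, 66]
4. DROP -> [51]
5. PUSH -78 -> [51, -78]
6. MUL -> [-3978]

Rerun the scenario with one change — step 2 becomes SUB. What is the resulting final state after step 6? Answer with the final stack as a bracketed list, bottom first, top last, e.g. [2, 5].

[-78]

(re-executing from step 2 with the substitution; state before step 2: [66])
2. SUB -> [66]
3. SWAP -> [66]
4. DROP -> []
5. PUSH -78 -> [-78]
6. MUL -> [-78]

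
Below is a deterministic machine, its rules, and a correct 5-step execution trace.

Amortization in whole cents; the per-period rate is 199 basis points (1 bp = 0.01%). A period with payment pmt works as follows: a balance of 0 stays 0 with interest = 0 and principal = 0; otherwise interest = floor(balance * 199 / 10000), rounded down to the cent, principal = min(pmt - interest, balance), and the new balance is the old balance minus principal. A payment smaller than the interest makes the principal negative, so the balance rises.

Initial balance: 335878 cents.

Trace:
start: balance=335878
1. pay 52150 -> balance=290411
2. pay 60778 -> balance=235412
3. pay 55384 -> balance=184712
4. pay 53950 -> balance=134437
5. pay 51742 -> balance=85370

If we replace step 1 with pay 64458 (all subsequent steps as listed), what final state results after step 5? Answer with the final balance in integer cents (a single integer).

(re-executing from step 1 with the substitution; state before step 1: balance=335878)
1. pay 64458 -> balance=278103
2. pay 60778 -> balance=222859
3. pay 55384 -> balance=171909
4. pay 53950 -> balance=121379
5. pay 51742 -> balance=72052

72052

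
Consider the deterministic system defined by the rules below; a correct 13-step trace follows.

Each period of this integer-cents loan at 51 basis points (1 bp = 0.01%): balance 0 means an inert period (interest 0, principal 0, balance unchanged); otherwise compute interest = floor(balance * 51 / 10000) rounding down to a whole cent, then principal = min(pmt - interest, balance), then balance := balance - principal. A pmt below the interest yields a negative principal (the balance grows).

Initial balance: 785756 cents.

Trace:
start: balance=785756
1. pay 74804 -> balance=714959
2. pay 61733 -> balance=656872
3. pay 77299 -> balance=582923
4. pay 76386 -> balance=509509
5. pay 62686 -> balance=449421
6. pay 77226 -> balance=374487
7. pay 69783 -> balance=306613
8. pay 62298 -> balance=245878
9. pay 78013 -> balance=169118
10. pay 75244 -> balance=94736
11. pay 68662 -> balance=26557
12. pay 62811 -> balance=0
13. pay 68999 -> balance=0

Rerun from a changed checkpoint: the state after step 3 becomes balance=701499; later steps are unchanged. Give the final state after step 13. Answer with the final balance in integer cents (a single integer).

19460

state after step 3 := balance=701499
4. pay 76386 -> balance=628690
5. pay 62686 -> balance=569210
6. pay 77226 -> balance=494886
7. pay 69783 -> balance=427626
8. pay 62298 -> balance=367508
9. pay 78013 -> balance=291369
10. pay 75244 -> balance=217610
11. pay 68662 -> balance=150057
12. pay 62811 -> balance=88011
13. pay 68999 -> balance=19460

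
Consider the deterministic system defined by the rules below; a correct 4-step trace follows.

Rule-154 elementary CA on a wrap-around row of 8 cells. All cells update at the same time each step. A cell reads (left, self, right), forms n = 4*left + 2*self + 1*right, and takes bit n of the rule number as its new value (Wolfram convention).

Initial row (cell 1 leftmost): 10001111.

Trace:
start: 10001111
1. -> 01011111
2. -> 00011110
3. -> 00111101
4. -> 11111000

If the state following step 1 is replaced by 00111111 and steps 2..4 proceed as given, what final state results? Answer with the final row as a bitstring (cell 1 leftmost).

state after step 1 := 00111111
2. -> 11111110
3. -> 11111100
4. -> 11111011

11111011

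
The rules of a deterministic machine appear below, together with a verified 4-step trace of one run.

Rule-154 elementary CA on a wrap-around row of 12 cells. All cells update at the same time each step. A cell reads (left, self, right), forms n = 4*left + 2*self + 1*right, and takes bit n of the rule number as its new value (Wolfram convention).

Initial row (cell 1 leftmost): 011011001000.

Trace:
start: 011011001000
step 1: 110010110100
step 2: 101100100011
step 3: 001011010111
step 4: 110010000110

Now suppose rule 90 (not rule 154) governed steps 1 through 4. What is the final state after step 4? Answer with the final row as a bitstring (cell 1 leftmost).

(re-executing steps 1..4 under rule 90; state before step 1: 011011001000)
step 1: 111011110100
step 2: 101010010011
step 3: 100001101110
step 4: 010011101010

010011101010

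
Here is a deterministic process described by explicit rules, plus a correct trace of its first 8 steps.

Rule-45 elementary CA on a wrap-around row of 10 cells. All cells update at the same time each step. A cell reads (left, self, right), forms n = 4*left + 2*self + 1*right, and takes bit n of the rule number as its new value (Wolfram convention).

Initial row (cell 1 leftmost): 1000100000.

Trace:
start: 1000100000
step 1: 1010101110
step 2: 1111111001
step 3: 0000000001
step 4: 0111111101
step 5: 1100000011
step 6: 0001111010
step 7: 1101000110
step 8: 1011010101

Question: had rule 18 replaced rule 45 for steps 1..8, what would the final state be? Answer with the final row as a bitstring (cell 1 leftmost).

(re-executing steps 1..8 under rule 18; state before step 1: 1000100000)
step 1: 0101010001
step 2: 0000001010
step 3: 0000010001
step 4: 1000101010
step 5: 0101000000
step 6: 1000100000
step 7: 0101010001
step 8: 0000001010

0000001010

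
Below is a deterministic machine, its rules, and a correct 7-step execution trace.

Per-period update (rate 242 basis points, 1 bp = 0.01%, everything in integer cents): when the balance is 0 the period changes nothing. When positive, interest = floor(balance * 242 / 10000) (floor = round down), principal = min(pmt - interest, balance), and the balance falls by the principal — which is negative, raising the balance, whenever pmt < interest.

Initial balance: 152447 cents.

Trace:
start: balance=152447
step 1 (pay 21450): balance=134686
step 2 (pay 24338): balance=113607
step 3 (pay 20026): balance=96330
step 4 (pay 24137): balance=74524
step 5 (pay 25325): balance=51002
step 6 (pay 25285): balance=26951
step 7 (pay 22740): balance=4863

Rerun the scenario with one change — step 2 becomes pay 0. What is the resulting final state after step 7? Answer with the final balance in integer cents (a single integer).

32292

(re-executing from step 2 with the substitution; state before step 2: balance=134686)
step 2 (pay 0): balance=137945
step 3 (pay 20026): balance=121257
step 4 (pay 24137): balance=100054
step 5 (pay 25325): balance=77150
step 6 (pay 25285): balance=53732
step 7 (pay 22740): balance=32292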